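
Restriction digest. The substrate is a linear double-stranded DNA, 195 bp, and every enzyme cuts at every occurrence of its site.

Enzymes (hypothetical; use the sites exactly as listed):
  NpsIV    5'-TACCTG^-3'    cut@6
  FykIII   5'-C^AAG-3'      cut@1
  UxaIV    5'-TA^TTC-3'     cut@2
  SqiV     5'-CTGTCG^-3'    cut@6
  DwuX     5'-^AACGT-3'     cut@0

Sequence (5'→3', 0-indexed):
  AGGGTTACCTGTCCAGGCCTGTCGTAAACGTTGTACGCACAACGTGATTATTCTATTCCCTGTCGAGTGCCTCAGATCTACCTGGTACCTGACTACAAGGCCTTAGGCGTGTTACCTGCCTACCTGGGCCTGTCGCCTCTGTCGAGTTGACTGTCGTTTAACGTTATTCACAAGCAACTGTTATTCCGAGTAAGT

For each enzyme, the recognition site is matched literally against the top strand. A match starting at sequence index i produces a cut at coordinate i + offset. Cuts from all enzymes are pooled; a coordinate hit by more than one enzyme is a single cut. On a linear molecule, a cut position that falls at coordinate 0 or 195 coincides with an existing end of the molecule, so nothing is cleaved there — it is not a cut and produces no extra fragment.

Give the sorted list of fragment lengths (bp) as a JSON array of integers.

Scan for sites:
  NpsIV (TACCTG, off=6): starts [5, 78, 85, 112, 120] → cuts [11, 84, 91, 118, 126]
  FykIII (CAAG, off=1): starts [95, 170] → cuts [96, 171]
  UxaIV (TATTC, off=2): starts [48, 53, 164, 181] → cuts [50, 55, 166, 183]
  SqiV (CTGTCG, off=6): starts [18, 59, 129, 138, 150] → cuts [24, 65, 135, 144, 156]
  DwuX (AACGT, off=0): starts [26, 40, 159] → cuts [26, 40, 159]

Pooled cuts: [11, 24, 26, 40, 50, 55, 65, 84, 91, 96, 118, 126, 135, 144, 156, 159, 166, 171, 183]

Fragment lengths:
  [0,11): 11 bp
  [11,24): 13 bp
  [24,26): 2 bp
  [26,40): 14 bp
  [40,50): 10 bp
  [50,55): 5 bp
  [55,65): 10 bp
  [65,84): 19 bp
  [84,91): 7 bp
  [91,96): 5 bp
  [96,118): 22 bp
  [118,126): 8 bp
  [126,135): 9 bp
  [135,144): 9 bp
  [144,156): 12 bp
  [156,159): 3 bp
  [159,166): 7 bp
  [166,171): 5 bp
  [171,183): 12 bp
  [183,195): 12 bp

[2,3,5,5,5,7,7,8,9,9,10,10,11,12,12,12,13,14,19,22]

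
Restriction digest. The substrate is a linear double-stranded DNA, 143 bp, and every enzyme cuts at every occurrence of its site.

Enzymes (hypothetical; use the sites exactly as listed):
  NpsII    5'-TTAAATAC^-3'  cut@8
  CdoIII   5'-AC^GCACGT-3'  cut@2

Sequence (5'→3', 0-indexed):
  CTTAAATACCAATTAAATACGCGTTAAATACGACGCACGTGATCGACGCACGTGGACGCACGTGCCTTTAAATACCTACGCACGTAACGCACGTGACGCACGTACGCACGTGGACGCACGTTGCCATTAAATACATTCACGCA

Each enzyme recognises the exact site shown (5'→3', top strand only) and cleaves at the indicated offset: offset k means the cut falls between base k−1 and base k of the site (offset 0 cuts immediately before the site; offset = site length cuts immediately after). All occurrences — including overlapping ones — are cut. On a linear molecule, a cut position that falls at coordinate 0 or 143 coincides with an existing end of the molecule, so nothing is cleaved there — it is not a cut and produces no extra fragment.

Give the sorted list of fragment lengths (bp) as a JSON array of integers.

[3,4,8,9,9,9,9,10,10,11,11,13,18,19]

Scan for sites:
  NpsII (TTAAATAC, off=8): starts [1, 12, 23, 67, 126] → cuts [9, 20, 31, 75, 134]
  CdoIII (ACGCACGT, off=2): starts [32, 45, 55, 77, 86, 95, 103, 113] → cuts [34, 47, 57, 79, 88, 97, 105, 115]

All cut coordinates (distinct, sorted): [9, 20, 31, 34, 47, 57, 75, 79, 88, 97, 105, 115, 134]

Fragments:
  [0,9): 9 bp
  [9,20): 11 bp
  [20,31): 11 bp
  [31,34): 3 bp
  [34,47): 13 bp
  [47,57): 10 bp
  [57,75): 18 bp
  [75,79): 4 bp
  [79,88): 9 bp
  [88,97): 9 bp
  [97,105): 8 bp
  [105,115): 10 bp
  [115,134): 19 bp
  [134,143): 9 bp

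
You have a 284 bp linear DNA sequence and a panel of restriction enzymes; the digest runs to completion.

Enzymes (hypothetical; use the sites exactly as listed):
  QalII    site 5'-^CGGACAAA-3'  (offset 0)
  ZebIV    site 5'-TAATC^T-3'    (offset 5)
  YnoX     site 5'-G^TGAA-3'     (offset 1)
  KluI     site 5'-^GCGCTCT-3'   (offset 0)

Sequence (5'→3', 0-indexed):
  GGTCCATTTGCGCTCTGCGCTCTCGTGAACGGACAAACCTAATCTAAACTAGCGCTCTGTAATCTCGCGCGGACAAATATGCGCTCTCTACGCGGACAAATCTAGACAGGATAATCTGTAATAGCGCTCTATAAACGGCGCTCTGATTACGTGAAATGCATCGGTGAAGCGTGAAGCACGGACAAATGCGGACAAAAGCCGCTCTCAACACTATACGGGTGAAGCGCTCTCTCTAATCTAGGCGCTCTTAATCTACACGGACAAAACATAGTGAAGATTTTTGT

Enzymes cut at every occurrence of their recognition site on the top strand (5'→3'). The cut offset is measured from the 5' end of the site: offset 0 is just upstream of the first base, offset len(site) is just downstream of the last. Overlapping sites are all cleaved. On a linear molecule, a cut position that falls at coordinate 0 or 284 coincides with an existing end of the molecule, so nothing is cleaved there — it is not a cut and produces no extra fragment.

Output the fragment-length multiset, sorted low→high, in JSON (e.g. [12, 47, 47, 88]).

Per-enzyme occurrences:
  QalII (CGGACAAA, off=0): starts [29, 69, 92, 178, 188, 257] → cuts [29, 69, 92, 178, 188, 257]
  ZebIV (TAATCT, off=5): starts [39, 59, 111, 233, 248] → cuts [44, 64, 116, 238, 253]
  YnoX (GTGAA, off=1): starts [24, 150, 163, 170, 218, 270] → cuts [25, 151, 164, 171, 219, 271]
  KluI (GCGCTCT, off=0): starts [9, 16, 51, 80, 123, 137, 223, 241] → cuts [9, 16, 51, 80, 123, 137, 223, 241]

Pooled cuts: [9, 16, 25, 29, 44, 51, 64, 69, 80, 92, 116, 123, 137, 151, 164, 171, 178, 188, 219, 223, 238, 241, 253, 257, 271]

Fragment lengths:
  [0,9): 9 bp
  [9,16): 7 bp
  [16,25): 9 bp
  [25,29): 4 bp
  [29,44): 15 bp
  [44,51): 7 bp
  [51,64): 13 bp
  [64,69): 5 bp
  [69,80): 11 bp
  [80,92): 12 bp
  [92,116): 24 bp
  [116,123): 7 bp
  [123,137): 14 bp
  [137,151): 14 bp
  [151,164): 13 bp
  [164,171): 7 bp
  [171,178): 7 bp
  [178,188): 10 bp
  [188,219): 31 bp
  [219,223): 4 bp
  [223,238): 15 bp
  [238,241): 3 bp
  [241,253): 12 bp
  [253,257): 4 bp
  [257,271): 14 bp
  [271,284): 13 bp

[3,4,4,4,5,7,7,7,7,7,9,9,10,11,12,12,13,13,13,14,14,14,15,15,24,31]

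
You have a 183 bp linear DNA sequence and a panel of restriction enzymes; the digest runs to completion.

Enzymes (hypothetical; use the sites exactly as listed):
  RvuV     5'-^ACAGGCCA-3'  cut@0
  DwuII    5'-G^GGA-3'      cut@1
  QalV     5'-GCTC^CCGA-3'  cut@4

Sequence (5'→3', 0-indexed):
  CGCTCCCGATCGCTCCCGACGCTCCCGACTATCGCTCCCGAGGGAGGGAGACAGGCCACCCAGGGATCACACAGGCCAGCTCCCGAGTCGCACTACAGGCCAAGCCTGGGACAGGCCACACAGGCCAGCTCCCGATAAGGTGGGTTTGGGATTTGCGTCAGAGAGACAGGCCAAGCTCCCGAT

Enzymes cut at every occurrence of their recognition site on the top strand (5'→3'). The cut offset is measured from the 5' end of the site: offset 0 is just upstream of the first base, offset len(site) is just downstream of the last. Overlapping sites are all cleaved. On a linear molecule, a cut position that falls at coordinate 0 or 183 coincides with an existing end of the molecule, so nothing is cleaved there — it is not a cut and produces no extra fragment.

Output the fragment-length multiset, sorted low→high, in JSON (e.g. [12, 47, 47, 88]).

[2,4,4,5,5,5,7,9,9,10,12,12,12,13,13,13,14,17,17]

Site scan:
  RvuV ACAGGCCA/0: at [50, 70, 94, 110, 119, 165] ⇒ [50, 70, 94, 110, 119, 165]
  DwuII GGGA/1: at [41, 45, 62, 107, 147] ⇒ [42, 46, 63, 108, 148]
  QalV GCTCCCGA/4: at [1, 11, 20, 33, 78, 127, 174] ⇒ [5, 15, 24, 37, 82, 131, 178]

All cut coordinates (distinct, sorted): [5, 15, 24, 37, 42, 46, 50, 63, 70, 82, 94, 108, 110, 119, 131, 148, 165, 178]

Fragment lengths:
  [0,5): 5 bp
  [5,15): 10 bp
  [15,24): 9 bp
  [24,37): 13 bp
  [37,42): 5 bp
  [42,46): 4 bp
  [46,50): 4 bp
  [50,63): 13 bp
  [63,70): 7 bp
  [70,82): 12 bp
  [82,94): 12 bp
  [94,108): 14 bp
  [108,110): 2 bp
  [110,119): 9 bp
  [119,131): 12 bp
  [131,148): 17 bp
  [148,165): 17 bp
  [165,178): 13 bp
  [178,183): 5 bp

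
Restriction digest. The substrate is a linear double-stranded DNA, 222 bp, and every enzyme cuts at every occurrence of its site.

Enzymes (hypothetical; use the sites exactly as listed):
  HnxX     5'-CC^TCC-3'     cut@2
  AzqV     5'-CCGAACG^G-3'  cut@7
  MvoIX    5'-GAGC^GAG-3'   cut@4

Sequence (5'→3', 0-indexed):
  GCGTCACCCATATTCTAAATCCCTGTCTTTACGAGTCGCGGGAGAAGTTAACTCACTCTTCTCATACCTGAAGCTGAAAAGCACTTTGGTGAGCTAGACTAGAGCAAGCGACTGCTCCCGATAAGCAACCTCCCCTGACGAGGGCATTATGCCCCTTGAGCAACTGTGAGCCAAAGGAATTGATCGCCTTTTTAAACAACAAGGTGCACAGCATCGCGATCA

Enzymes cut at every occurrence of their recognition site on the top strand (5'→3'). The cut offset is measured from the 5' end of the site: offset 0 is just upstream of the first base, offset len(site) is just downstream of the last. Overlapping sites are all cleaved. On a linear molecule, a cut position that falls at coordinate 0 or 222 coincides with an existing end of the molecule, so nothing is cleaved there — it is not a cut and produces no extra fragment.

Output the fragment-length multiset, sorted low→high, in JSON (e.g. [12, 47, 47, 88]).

[92,130]

Site scan:
  HnxX (CCTCC, off=2): starts [128] → cuts [130]
  AzqV (CCGAACGG, off=7): no sites
  MvoIX (GAGCGAG, off=4): no sites

Pooled cuts: [130]

Fragment lengths:
  [0,130): 130 bp
  [130,222): 92 bp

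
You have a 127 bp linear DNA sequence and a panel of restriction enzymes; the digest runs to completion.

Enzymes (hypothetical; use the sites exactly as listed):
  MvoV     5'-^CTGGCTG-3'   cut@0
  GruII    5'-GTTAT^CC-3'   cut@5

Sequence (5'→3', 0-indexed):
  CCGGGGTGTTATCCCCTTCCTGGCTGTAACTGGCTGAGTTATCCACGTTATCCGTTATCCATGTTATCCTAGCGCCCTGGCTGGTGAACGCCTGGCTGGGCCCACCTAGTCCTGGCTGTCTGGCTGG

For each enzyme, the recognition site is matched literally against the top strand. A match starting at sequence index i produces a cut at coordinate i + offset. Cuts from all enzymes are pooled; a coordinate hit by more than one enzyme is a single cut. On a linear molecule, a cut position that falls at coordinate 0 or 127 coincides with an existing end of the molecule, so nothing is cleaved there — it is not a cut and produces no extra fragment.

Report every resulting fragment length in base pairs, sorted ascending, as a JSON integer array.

Site scan:
  MvoV (CTGGCTG, off=0): starts [19, 29, 76, 91, 111, 119] → cuts [19, 29, 76, 91, 111, 119]
  GruII (GTTATCC, off=5): starts [7, 37, 46, 53, 62] → cuts [12, 42, 51, 58, 67]

Pooled cuts: [12, 19, 29, 42, 51, 58, 67, 76, 91, 111, 119]

Fragments:
  [0,12): 12 bp
  [12,19): 7 bp
  [19,29): 10 bp
  [29,42): 13 bp
  [42,51): 9 bp
  [51,58): 7 bp
  [58,67): 9 bp
  [67,76): 9 bp
  [76,91): 15 bp
  [91,111): 20 bp
  [111,119): 8 bp
  [119,127): 8 bp

[7,7,8,8,9,9,9,10,12,13,15,20]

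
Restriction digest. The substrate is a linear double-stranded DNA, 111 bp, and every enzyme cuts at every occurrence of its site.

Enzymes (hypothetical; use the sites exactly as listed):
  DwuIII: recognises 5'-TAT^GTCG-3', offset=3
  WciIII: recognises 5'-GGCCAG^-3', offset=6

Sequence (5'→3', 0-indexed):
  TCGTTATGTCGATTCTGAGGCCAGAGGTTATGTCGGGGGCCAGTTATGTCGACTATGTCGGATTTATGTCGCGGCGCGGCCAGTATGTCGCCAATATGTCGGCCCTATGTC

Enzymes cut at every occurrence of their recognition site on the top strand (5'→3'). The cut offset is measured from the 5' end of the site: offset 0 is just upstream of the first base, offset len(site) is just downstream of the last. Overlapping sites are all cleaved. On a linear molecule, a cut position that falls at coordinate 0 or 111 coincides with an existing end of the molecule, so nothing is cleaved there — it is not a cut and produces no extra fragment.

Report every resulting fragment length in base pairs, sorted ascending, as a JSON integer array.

[3,4,7,7,9,11,11,12,14,16,17]

Site scan:
  DwuIII (TATGTCG, off=3): starts [4, 28, 44, 53, 64, 83, 94] → cuts [7, 31, 47, 56, 67, 86, 97]
  WciIII (GGCCAG, off=6): starts [18, 37, 77] → cuts [24, 43, 83]

All cut coordinates (distinct, sorted): [7, 24, 31, 43, 47, 56, 67, 83, 86, 97]

Fragments:
  [0,7): 7 bp
  [7,24): 17 bp
  [24,31): 7 bp
  [31,43): 12 bp
  [43,47): 4 bp
  [47,56): 9 bp
  [56,67): 11 bp
  [67,83): 16 bp
  [83,86): 3 bp
  [86,97): 11 bp
  [97,111): 14 bp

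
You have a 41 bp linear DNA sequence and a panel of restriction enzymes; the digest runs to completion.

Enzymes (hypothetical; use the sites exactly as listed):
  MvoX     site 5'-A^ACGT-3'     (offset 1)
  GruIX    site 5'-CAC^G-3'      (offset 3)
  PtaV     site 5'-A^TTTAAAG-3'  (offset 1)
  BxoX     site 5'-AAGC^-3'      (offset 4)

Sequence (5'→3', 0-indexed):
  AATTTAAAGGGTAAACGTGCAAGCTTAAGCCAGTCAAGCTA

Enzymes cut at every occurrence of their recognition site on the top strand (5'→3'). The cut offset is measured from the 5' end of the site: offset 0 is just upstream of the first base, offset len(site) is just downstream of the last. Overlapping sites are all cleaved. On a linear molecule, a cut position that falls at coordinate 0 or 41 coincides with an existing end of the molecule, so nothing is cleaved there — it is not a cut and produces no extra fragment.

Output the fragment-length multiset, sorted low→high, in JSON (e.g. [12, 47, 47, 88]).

Per-enzyme occurrences:
  MvoX AACGT/1: at [13] ⇒ [14]
  GruIX (CACG, off=3): no sites
  PtaV ATTTAAAG/1: at [1] ⇒ [2]
  BxoX AAGC/4: at [20, 26, 35] ⇒ [24, 30, 39]

All cut coordinates (distinct, sorted): [2, 14, 24, 30, 39]

Fragment lengths:
  [0,2): 2 bp
  [2,14): 12 bp
  [14,24): 10 bp
  [24,30): 6 bp
  [30,39): 9 bp
  [39,41): 2 bp

[2,2,6,9,10,12]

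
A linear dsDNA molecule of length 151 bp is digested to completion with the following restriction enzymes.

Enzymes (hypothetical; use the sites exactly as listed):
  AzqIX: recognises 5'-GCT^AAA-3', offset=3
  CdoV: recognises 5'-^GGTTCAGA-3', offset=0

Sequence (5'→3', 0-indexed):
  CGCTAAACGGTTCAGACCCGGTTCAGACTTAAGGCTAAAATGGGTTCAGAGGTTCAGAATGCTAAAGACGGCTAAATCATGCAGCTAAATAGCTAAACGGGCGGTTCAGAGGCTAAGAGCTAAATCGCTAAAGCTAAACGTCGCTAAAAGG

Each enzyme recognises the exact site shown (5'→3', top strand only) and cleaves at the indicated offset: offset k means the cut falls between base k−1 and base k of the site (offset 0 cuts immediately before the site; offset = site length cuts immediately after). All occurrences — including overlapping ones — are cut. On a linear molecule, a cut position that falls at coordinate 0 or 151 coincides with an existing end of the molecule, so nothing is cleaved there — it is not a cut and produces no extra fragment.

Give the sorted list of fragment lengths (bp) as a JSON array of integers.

[4,4,6,6,6,8,8,8,8,10,10,11,13,13,17,19]

Per-enzyme occurrences:
  AzqIX (GCTAAA, off=3): starts [1, 33, 60, 70, 83, 91, 118, 126, 132, 142] → cuts [4, 36, 63, 73, 86, 94, 121, 129, 135, 145]
  CdoV (GGTTCAGA, off=0): starts [8, 19, 42, 50, 102] → cuts [8, 19, 42, 50, 102]

Pooled cuts: [4, 8, 19, 36, 42, 50, 63, 73, 86, 94, 102, 121, 129, 135, 145]

Fragment lengths:
  [0,4): 4 bp
  [4,8): 4 bp
  [8,19): 11 bp
  [19,36): 17 bp
  [36,42): 6 bp
  [42,50): 8 bp
  [50,63): 13 bp
  [63,73): 10 bp
  [73,86): 13 bp
  [86,94): 8 bp
  [94,102): 8 bp
  [102,121): 19 bp
  [121,129): 8 bp
  [129,135): 6 bp
  [135,145): 10 bp
  [145,151): 6 bp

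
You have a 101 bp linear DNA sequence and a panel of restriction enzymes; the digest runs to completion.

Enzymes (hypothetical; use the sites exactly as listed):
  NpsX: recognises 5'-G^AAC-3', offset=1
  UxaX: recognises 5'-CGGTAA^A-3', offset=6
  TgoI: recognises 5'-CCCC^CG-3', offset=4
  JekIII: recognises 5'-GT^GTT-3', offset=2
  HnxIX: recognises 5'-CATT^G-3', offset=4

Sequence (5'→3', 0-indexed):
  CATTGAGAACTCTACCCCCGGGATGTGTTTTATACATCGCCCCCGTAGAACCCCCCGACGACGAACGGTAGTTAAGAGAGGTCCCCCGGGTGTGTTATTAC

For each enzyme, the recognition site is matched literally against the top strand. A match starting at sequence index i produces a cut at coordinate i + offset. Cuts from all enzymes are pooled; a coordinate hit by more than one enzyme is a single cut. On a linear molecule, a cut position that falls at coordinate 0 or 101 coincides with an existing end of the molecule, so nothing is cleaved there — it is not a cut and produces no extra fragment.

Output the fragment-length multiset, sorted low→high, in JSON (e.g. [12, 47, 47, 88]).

[3,4,5,7,7,8,8,8,11,17,23]

Scan for sites:
  NpsX GAAC/1: at [6, 47, 62] ⇒ [7, 48, 63]
  UxaX (CGGTAAA, off=6): no sites
  TgoI CCCCCG/4: at [14, 39, 51, 82] ⇒ [18, 43, 55, 86]
  JekIII GTGTT/2: at [24, 91] ⇒ [26, 93]
  HnxIX CATTG/4: at [0] ⇒ [4]

Pooled cuts: [4, 7, 18, 26, 43, 48, 55, 63, 86, 93]

Fragments:
  [0,4): 4 bp
  [4,7): 3 bp
  [7,18): 11 bp
  [18,26): 8 bp
  [26,43): 17 bp
  [43,48): 5 bp
  [48,55): 7 bp
  [55,63): 8 bp
  [63,86): 23 bp
  [86,93): 7 bp
  [93,101): 8 bp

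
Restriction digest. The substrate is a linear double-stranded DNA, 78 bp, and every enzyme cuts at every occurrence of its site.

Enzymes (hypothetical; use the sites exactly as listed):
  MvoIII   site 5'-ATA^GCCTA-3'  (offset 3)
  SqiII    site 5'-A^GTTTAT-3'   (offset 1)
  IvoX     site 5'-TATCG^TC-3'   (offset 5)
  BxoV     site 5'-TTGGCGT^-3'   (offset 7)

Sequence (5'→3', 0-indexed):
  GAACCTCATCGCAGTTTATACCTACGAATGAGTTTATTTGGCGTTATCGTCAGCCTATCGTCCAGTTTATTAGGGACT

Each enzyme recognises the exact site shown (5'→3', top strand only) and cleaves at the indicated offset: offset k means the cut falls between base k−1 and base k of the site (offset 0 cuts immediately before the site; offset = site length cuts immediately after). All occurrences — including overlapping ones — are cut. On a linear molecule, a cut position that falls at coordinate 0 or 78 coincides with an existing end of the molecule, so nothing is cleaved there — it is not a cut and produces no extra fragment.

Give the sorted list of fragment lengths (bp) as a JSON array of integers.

[4,5,11,13,13,14,18]

Scan for sites:
  MvoIII (ATAGCCTA, off=3): no sites
  SqiII (AGTTTAT, off=1): starts [12, 30, 63] → cuts [13, 31, 64]
  IvoX (TATCGTC, off=5): starts [44, 55] → cuts [49, 60]
  BxoV (TTGGCGT, off=7): starts [37] → cuts [44]

Pooled cuts: [13, 31, 44, 49, 60, 64]

Fragments:
  [0,13): 13 bp
  [13,31): 18 bp
  [31,44): 13 bp
  [44,49): 5 bp
  [49,60): 11 bp
  [60,64): 4 bp
  [64,78): 14 bp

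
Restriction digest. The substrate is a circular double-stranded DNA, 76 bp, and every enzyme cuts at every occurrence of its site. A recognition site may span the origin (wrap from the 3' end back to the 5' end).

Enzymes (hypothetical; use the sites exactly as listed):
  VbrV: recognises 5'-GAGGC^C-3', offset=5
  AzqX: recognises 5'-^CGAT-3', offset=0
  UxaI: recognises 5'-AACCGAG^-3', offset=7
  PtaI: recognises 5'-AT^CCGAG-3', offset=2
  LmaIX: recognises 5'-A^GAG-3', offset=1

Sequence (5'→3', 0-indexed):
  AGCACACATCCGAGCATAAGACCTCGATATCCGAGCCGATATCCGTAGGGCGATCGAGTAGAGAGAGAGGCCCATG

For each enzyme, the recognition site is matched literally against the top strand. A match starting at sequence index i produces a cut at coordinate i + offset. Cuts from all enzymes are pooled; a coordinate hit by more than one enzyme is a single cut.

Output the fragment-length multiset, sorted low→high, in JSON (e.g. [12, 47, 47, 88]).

[2,2,2,5,6,6,10,14,14,15]

Scan for sites:
  VbrV (GAGGCC, off=5): starts [66] → cuts [71]
  AzqX (CGAT, off=0): starts [24, 36, 50] → cuts [24, 36, 50]
  UxaI (AACCGAG, off=7): no sites
  PtaI (ATCCGAG, off=2): starts [7, 28] → cuts [9, 30]
  LmaIX (AGAG, off=1): starts [59, 61, 63, 65] → cuts [60, 62, 64, 66]

Pooled cuts: [9, 24, 30, 36, 50, 60, 62, 64, 66, 71]

Fragments:
  9→24: 15 bp
  24→30: 6 bp
  30→36: 6 bp
  36→50: 14 bp
  50→60: 10 bp
  60→62: 2 bp
  62→64: 2 bp
  64→66: 2 bp
  66→71: 5 bp
  71→9 (wrap): 76-71+9 = 14 bp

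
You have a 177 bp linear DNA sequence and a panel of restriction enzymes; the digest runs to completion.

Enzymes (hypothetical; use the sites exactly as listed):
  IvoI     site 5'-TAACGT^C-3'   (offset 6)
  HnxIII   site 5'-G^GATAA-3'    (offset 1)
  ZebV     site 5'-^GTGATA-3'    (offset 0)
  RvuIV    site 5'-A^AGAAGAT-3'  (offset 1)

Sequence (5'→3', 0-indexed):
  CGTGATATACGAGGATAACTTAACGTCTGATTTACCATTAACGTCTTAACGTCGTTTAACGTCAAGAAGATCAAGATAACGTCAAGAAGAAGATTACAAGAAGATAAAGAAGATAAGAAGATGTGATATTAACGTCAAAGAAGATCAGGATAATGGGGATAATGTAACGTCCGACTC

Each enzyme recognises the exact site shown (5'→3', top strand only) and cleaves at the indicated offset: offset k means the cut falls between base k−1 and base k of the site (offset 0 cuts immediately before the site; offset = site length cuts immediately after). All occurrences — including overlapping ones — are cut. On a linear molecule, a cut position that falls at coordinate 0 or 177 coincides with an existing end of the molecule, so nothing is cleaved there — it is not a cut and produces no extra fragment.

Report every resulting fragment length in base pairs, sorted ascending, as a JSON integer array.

[1,2,3,5,7,7,8,8,9,9,10,10,11,12,13,13,13,18,18]

Site scan:
  IvoI TAACGTC/6: at [20, 38, 46, 56, 76, 129, 164] ⇒ [26, 44, 52, 62, 82, 135, 170]
  HnxIII GGATAA/1: at [12, 147, 156] ⇒ [13, 148, 157]
  ZebV GTGATA/0: at [1, 122] ⇒ [1, 122]
  RvuIV AAGAAGAT/1: at [63, 86, 97, 106, 114, 137] ⇒ [64, 87, 98, 107, 115, 138]

Pooled cuts: [1, 13, 26, 44, 52, 62, 64, 82, 87, 98, 107, 115, 122, 135, 138, 148, 157, 170]

Fragments:
  [0,1): 1 bp
  [1,13): 12 bp
  [13,26): 13 bp
  [26,44): 18 bp
  [44,52): 8 bp
  [52,62): 10 bp
  [62,64): 2 bp
  [64,82): 18 bp
  [82,87): 5 bp
  [87,98): 11 bp
  [98,107): 9 bp
  [107,115): 8 bp
  [115,122): 7 bp
  [122,135): 13 bp
  [135,138): 3 bp
  [138,148): 10 bp
  [148,157): 9 bp
  [157,170): 13 bp
  [170,177): 7 bp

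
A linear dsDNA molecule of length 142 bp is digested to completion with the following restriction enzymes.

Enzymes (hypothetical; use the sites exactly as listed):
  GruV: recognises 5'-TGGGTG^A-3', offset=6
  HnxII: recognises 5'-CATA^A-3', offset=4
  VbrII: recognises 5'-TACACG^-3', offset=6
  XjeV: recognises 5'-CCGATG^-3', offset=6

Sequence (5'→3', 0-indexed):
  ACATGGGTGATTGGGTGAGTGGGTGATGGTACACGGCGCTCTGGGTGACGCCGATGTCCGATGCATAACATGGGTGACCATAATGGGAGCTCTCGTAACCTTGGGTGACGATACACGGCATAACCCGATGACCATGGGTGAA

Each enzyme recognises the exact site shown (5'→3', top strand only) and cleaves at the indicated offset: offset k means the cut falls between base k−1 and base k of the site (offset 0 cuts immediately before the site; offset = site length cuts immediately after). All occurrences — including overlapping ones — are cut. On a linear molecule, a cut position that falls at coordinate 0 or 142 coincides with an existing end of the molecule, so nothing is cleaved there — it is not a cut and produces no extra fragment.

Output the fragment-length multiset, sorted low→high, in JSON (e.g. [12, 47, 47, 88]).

Scan for sites:
  GruV TGGGTGA/6: at [3, 11, 19, 41, 70, 101, 134] ⇒ [9, 17, 25, 47, 76, 107, 140]
  HnxII CATAA/4: at [63, 78, 118] ⇒ [67, 82, 122]
  VbrII TACACG/6: at [29, 111] ⇒ [35, 117]
  XjeV CCGATG/6: at [50, 57, 124] ⇒ [56, 63, 130]

All cut coordinates (distinct, sorted): [9, 17, 25, 35, 47, 56, 63, 67, 76, 82, 107, 117, 122, 130, 140]

Fragment lengths:
  [0,9): 9 bp
  [9,17): 8 bp
  [17,25): 8 bp
  [25,35): 10 bp
  [35,47): 12 bp
  [47,56): 9 bp
  [56,63): 7 bp
  [63,67): 4 bp
  [67,76): 9 bp
  [76,82): 6 bp
  [82,107): 25 bp
  [107,117): 10 bp
  [117,122): 5 bp
  [122,130): 8 bp
  [130,140): 10 bp
  [140,142): 2 bp

[2,4,5,6,7,8,8,8,9,9,9,10,10,10,12,25]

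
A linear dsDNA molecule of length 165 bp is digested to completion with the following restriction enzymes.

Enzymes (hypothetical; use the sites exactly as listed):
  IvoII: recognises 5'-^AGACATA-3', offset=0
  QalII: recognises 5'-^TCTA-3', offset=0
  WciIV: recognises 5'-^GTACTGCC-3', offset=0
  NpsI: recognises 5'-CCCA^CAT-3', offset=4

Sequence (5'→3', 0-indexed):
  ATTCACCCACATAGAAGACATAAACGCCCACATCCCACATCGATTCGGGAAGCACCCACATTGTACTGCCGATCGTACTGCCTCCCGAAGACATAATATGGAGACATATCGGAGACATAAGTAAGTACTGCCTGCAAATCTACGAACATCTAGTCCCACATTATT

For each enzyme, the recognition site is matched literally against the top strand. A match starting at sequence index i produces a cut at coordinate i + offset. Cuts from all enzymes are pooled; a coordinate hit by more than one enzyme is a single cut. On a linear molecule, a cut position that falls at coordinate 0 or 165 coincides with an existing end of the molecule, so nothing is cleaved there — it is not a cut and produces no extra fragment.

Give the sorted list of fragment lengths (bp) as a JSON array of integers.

Site scan:
  IvoII AGACATA/0: at [15, 88, 101, 112] ⇒ [15, 88, 101, 112]
  QalII TCTA/0: at [138, 148] ⇒ [138, 148]
  WciIV GTACTGCC/0: at [62, 74, 124] ⇒ [62, 74, 124]
  NpsI CCCACAT/4: at [5, 26, 33, 54, 154] ⇒ [9, 30, 37, 58, 158]

All cut coordinates (distinct, sorted): [9, 15, 30, 37, 58, 62, 74, 88, 101, 112, 124, 138, 148, 158]

Fragment lengths:
  [0,9): 9 bp
  [9,15): 6 bp
  [15,30): 15 bp
  [30,37): 7 bp
  [37,58): 21 bp
  [58,62): 4 bp
  [62,74): 12 bp
  [74,88): 14 bp
  [88,101): 13 bp
  [101,112): 11 bp
  [112,124): 12 bp
  [124,138): 14 bp
  [138,148): 10 bp
  [148,158): 10 bp
  [158,165): 7 bp

[4,6,7,7,9,10,10,11,12,12,13,14,14,15,21]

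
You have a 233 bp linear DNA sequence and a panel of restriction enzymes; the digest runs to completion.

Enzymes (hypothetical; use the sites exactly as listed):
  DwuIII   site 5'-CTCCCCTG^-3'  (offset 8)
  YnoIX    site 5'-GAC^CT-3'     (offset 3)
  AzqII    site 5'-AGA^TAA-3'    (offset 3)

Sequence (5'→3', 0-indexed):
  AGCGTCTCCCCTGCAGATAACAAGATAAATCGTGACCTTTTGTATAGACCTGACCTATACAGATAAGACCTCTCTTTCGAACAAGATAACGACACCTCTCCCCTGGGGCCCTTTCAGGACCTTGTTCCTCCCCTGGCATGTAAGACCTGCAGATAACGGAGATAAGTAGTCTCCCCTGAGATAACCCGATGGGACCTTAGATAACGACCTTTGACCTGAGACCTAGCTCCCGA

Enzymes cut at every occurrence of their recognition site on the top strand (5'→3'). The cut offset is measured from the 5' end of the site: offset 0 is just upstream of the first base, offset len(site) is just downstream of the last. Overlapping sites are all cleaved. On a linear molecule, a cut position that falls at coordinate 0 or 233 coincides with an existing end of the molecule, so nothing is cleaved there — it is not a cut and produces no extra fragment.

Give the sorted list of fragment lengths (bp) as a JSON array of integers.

Scan for sites:
  DwuIII (CTCCCCTG, off=8): starts [5, 97, 127, 170] → cuts [13, 105, 135, 178]
  YnoIX (GACCT, off=3): starts [33, 46, 51, 66, 117, 143, 192, 205, 212, 219] → cuts [36, 49, 54, 69, 120, 146, 195, 208, 215, 222]
  AzqII (AGATAA, off=3): starts [14, 22, 60, 83, 150, 159, 178, 198] → cuts [17, 25, 63, 86, 153, 162, 181, 201]

Pooled cuts: [13, 17, 25, 36, 49, 54, 63, 69, 86, 105, 120, 135, 146, 153, 162, 178, 181, 195, 201, 208, 215, 222]

Fragments:
  [0,13): 13 bp
  [13,17): 4 bp
  [17,25): 8 bp
  [25,36): 11 bp
  [36,49): 13 bp
  [49,54): 5 bp
  [54,63): 9 bp
  [63,69): 6 bp
  [69,86): 17 bp
  [86,105): 19 bp
  [105,120): 15 bp
  [120,135): 15 bp
  [135,146): 11 bp
  [146,153): 7 bp
  [153,162): 9 bp
  [162,178): 16 bp
  [178,181): 3 bp
  [181,195): 14 bp
  [195,201): 6 bp
  [201,208): 7 bp
  [208,215): 7 bp
  [215,222): 7 bp
  [222,233): 11 bp

[3,4,5,6,6,7,7,7,7,8,9,9,11,11,11,13,13,14,15,15,16,17,19]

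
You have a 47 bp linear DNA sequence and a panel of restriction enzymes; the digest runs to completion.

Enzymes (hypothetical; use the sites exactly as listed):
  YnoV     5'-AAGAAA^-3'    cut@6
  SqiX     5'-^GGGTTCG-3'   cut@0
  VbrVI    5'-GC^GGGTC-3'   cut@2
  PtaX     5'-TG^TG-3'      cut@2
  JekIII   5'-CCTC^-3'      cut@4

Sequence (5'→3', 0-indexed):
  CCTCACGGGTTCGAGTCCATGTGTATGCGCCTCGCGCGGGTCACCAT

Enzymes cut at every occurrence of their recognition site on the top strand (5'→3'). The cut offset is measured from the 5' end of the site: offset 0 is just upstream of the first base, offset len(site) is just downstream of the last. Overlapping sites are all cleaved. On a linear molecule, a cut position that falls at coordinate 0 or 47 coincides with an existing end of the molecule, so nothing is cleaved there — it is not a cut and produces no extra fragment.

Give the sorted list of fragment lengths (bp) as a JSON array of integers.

Scan for sites:
  YnoV (AAGAAA, off=6): no sites
  SqiX (GGGTTCG, off=0): starts [6] → cuts [6]
  VbrVI (GCGGGTC, off=2): starts [35] → cuts [37]
  PtaX (TGTG, off=2): starts [19] → cuts [21]
  JekIII (CCTC, off=4): starts [0, 29] → cuts [4, 33]

All cut coordinates (distinct, sorted): [4, 6, 21, 33, 37]

Fragment lengths:
  [0,4): 4 bp
  [4,6): 2 bp
  [6,21): 15 bp
  [21,33): 12 bp
  [33,37): 4 bp
  [37,47): 10 bp

[2,4,4,10,12,15]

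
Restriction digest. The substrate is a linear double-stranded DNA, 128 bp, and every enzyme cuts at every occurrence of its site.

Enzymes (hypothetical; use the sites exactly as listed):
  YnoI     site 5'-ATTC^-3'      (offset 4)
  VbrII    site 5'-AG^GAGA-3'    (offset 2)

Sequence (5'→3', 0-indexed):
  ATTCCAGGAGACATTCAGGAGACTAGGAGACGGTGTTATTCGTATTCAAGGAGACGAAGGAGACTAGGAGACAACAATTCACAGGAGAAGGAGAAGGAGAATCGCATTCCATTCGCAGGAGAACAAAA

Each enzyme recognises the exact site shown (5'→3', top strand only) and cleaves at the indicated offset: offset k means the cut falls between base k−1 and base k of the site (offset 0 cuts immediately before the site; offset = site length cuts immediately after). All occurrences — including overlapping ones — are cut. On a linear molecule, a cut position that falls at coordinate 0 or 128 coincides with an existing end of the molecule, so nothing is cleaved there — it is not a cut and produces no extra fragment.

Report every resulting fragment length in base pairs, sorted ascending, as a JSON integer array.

Scan for sites:
  YnoI ATTC/4: at [0, 12, 37, 43, 76, 105, 110] ⇒ [4, 16, 41, 47, 80, 109, 114]
  VbrII AGGAGA/2: at [5, 16, 24, 48, 57, 65, 82, 88, 94, 116] ⇒ [7, 18, 26, 50, 59, 67, 84, 90, 96, 118]

Pooled cuts: [4, 7, 16, 18, 26, 41, 47, 50, 59, 67, 80, 84, 90, 96, 109, 114, 118]

Fragments:
  [0,4): 4 bp
  [4,7): 3 bp
  [7,16): 9 bp
  [16,18): 2 bp
  [18,26): 8 bp
  [26,41): 15 bp
  [41,47): 6 bp
  [47,50): 3 bp
  [50,59): 9 bp
  [59,67): 8 bp
  [67,80): 13 bp
  [80,84): 4 bp
  [84,90): 6 bp
  [90,96): 6 bp
  [96,109): 13 bp
  [109,114): 5 bp
  [114,118): 4 bp
  [118,128): 10 bp

[2,3,3,4,4,4,5,6,6,6,8,8,9,9,10,13,13,15]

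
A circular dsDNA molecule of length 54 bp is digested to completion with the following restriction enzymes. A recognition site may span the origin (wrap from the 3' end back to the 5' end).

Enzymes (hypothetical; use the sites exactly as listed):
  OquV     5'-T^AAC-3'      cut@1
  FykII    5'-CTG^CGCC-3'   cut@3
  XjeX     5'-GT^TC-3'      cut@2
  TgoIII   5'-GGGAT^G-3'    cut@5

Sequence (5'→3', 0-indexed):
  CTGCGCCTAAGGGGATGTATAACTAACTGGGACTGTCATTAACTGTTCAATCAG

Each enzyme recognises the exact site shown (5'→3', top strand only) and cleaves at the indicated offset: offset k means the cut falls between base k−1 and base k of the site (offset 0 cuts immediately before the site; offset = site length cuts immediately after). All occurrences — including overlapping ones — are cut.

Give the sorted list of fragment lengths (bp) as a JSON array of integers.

[4,4,6,11,13,16]

Scan for sites:
  OquV (TAAC, off=1): starts [19, 23, 39] → cuts [20, 24, 40]
  FykII (CTGCGCC, off=3): starts [0] → cuts [3]
  XjeX (GTTC, off=2): starts [44] → cuts [46]
  TgoIII (GGGATG, off=5): starts [11] → cuts [16]

Pooled cuts: [3, 16, 20, 24, 40, 46]

Fragments:
  3→16: 13 bp
  16→20: 4 bp
  20→24: 4 bp
  24→40: 16 bp
  40→46: 6 bp
  46→3 (wrap): 54-46+3 = 11 bp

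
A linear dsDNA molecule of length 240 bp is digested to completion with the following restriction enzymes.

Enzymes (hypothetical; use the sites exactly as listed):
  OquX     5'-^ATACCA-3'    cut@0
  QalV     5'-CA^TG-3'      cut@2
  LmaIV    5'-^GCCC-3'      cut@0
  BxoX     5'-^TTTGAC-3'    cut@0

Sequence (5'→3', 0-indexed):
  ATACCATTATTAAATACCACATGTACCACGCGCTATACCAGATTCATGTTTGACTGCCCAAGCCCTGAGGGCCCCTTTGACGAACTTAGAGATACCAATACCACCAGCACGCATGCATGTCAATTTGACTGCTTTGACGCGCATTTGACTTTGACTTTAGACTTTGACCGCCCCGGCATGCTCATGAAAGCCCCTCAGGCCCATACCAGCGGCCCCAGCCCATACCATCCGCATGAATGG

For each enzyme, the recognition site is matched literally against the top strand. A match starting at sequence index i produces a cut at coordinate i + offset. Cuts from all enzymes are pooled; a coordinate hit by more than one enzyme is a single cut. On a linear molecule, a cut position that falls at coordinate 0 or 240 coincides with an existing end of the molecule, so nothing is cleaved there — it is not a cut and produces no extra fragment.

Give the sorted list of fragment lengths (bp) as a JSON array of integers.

Scan for sites:
  OquX ATACCA/0: at [0, 13, 34, 91, 97, 202, 221] ⇒ [13, 34, 91, 97, 202, 221] (position 0 is a terminus of the linear molecule — no cut)
  QalV CATG/2: at [19, 44, 111, 115, 176, 182, 231] ⇒ [21, 46, 113, 117, 178, 184, 233]
  LmaIV GCCC/0: at [55, 61, 70, 169, 189, 198, 211, 217] ⇒ [55, 61, 70, 169, 189, 198, 211, 217]
  BxoX TTTGAC/0: at [48, 75, 123, 132, 143, 149, 162] ⇒ [48, 75, 123, 132, 143, 149, 162]

All cut coordinates (distinct, sorted): [13, 21, 34, 46, 48, 55, 61, 70, 75, 91, 97, 113, 117, 123, 132, 143, 149, 162, 169, 178, 184, 189, 198, 202, 211, 217, 221, 233]

Fragments:
  [0,13): 13 bp
  [13,21): 8 bp
  [21,34): 13 bp
  [34,46): 12 bp
  [46,48): 2 bp
  [48,55): 7 bp
  [55,61): 6 bp
  [61,70): 9 bp
  [70,75): 5 bp
  [75,91): 16 bp
  [91,97): 6 bp
  [97,113): 16 bp
  [113,117): 4 bp
  [117,123): 6 bp
  [123,132): 9 bp
  [132,143): 11 bp
  [143,149): 6 bp
  [149,162): 13 bp
  [162,169): 7 bp
  [169,178): 9 bp
  [178,184): 6 bp
  [184,189): 5 bp
  [189,198): 9 bp
  [198,202): 4 bp
  [202,211): 9 bp
  [211,217): 6 bp
  [217,221): 4 bp
  [221,233): 12 bp
  [233,240): 7 bp

[2,4,4,4,5,5,6,6,6,6,6,6,7,7,7,8,9,9,9,9,9,11,12,12,13,13,13,16,16]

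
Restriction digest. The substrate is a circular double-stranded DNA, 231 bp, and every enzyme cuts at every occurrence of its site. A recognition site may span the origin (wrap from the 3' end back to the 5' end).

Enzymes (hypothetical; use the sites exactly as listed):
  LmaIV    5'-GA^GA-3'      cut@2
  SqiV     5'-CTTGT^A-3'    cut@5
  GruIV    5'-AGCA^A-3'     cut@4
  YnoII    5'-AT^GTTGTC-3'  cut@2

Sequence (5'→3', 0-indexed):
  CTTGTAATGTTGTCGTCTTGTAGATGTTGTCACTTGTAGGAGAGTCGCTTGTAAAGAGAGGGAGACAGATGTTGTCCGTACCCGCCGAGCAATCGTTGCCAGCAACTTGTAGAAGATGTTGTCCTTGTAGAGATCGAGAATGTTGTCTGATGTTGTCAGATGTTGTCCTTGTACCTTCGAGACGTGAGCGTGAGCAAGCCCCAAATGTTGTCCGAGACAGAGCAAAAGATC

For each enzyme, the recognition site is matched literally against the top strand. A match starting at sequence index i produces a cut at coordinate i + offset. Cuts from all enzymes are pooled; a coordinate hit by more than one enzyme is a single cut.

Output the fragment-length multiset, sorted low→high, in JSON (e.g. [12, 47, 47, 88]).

[3,3,4,4,4,5,6,6,6,7,7,8,9,9,10,10,10,11,11,11,12,12,13,13,16,21]

Site scan:
  LmaIV (GAGA, off=2): starts [39, 55, 61, 129, 135, 178, 213] → cuts [41, 57, 63, 131, 137, 180, 215]
  SqiV (CTTGTA, off=5): starts [0, 16, 32, 47, 105, 123, 167] → cuts [5, 21, 37, 52, 110, 128, 172]
  GruIV (AGCAA, off=4): starts [87, 100, 192, 220] → cuts [91, 104, 196, 224]
  YnoII (ATGTTGTC, off=2): starts [6, 23, 68, 115, 139, 149, 159, 204] → cuts [8, 25, 70, 117, 141, 151, 161, 206]

All cut coordinates (distinct, sorted): [5, 8, 21, 25, 37, 41, 52, 57, 63, 70, 91, 104, 110, 117, 128, 131, 137, 141, 151, 161, 172, 180, 196, 206, 215, 224]

Fragments:
  5→8: 3 bp
  8→21: 13 bp
  21→25: 4 bp
  25→37: 12 bp
  37→41: 4 bp
  41→52: 11 bp
  52→57: 5 bp
  57→63: 6 bp
  63→70: 7 bp
  70→91: 21 bp
  91→104: 13 bp
  104→110: 6 bp
  110→117: 7 bp
  117→128: 11 bp
  128→131: 3 bp
  131→137: 6 bp
  137→141: 4 bp
  141→151: 10 bp
  151→161: 10 bp
  161→172: 11 bp
  172→180: 8 bp
  180→196: 16 bp
  196→206: 10 bp
  206→215: 9 bp
  215→224: 9 bp
  224→5 (wrap): 231-224+5 = 12 bp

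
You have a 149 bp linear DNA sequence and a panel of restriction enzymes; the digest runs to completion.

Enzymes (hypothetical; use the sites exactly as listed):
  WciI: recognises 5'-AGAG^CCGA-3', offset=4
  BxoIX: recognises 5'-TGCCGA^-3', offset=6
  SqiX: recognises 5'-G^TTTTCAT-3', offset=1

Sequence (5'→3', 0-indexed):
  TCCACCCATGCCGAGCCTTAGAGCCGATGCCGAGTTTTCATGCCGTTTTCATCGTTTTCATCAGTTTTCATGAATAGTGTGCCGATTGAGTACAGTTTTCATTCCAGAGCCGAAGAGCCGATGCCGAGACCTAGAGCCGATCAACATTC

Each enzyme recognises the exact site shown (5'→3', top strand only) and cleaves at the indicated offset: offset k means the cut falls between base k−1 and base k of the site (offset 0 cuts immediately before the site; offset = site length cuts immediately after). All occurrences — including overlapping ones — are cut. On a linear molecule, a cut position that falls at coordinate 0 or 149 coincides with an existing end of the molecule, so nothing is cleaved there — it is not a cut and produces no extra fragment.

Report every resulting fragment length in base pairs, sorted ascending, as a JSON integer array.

Site scan:
  WciI (AGAGCCGA, off=4): starts [19, 105, 113, 132] → cuts [23, 109, 117, 136]
  BxoIX (TGCCGA, off=6): starts [8, 27, 79, 121] → cuts [14, 33, 85, 127]
  SqiX (GTTTTCAT, off=1): starts [33, 44, 53, 63, 94] → cuts [34, 45, 54, 64, 95]

Pooled cuts: [14, 23, 33, 34, 45, 54, 64, 85, 95, 109, 117, 127, 136]

Fragments:
  [0,14): 14 bp
  [14,23): 9 bp
  [23,33): 10 bp
  [33,34): 1 bp
  [34,45): 11 bp
  [45,54): 9 bp
  [54,64): 10 bp
  [64,85): 21 bp
  [85,95): 10 bp
  [95,109): 14 bp
  [109,117): 8 bp
  [117,127): 10 bp
  [127,136): 9 bp
  [136,149): 13 bp

[1,8,9,9,9,10,10,10,10,11,13,14,14,21]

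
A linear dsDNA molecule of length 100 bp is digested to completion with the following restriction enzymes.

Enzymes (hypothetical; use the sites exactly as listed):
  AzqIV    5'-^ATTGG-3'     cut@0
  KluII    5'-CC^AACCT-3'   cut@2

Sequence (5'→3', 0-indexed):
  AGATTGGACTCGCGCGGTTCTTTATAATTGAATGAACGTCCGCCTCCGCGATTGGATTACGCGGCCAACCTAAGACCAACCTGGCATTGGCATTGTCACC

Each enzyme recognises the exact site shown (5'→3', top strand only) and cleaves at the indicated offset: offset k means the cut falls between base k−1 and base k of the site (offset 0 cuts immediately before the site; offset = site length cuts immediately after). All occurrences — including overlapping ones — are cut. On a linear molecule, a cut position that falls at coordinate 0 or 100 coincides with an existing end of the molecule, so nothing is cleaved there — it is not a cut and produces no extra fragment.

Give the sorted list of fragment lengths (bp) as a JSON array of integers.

Scan for sites:
  AzqIV ATTGG/0: at [2, 50, 85] ⇒ [2, 50, 85]
  KluII CCAACCT/2: at [64, 75] ⇒ [66, 77]

Pooled cuts: [2, 50, 66, 77, 85]

Fragments:
  [0,2): 2 bp
  [2,50): 48 bp
  [50,66): 16 bp
  [66,77): 11 bp
  [77,85): 8 bp
  [85,100): 15 bp

[2,8,11,15,16,48]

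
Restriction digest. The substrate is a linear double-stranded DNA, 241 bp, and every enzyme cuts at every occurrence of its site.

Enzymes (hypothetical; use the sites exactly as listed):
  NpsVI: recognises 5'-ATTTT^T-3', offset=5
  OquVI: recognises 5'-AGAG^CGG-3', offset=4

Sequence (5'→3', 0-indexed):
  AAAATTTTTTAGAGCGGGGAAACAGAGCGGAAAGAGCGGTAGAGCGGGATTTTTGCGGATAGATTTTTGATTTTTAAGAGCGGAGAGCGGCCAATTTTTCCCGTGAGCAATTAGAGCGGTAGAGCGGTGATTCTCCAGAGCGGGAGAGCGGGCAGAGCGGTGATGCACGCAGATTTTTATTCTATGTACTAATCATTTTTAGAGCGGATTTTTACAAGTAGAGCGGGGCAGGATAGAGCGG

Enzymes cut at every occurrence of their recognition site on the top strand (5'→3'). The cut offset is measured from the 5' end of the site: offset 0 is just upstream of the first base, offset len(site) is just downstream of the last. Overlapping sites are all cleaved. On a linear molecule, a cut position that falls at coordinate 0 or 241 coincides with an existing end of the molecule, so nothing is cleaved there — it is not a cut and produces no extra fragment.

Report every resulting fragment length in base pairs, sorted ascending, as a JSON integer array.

Scan for sites:
  NpsVI (ATTTTT, off=5): starts [3, 48, 62, 69, 93, 172, 194, 207] → cuts [8, 53, 67, 74, 98, 177, 199, 212]
  OquVI (AGAGCGG, off=4): starts [10, 23, 32, 40, 76, 83, 112, 120, 136, 144, 153, 200, 219, 234] → cuts [14, 27, 36, 44, 80, 87, 116, 124, 140, 148, 157, 204, 223, 238]

All cut coordinates (distinct, sorted): [8, 14, 27, 36, 44, 53, 67, 74, 80, 87, 98, 116, 124, 140, 148, 157, 177, 199, 204, 212, 223, 238]

Fragment lengths:
  [0,8): 8 bp
  [8,14): 6 bp
  [14,27): 13 bp
  [27,36): 9 bp
  [36,44): 8 bp
  [44,53): 9 bp
  [53,67): 14 bp
  [67,74): 7 bp
  [74,80): 6 bp
  [80,87): 7 bp
  [87,98): 11 bp
  [98,116): 18 bp
  [116,124): 8 bp
  [124,140): 16 bp
  [140,148): 8 bp
  [148,157): 9 bp
  [157,177): 20 bp
  [177,199): 22 bp
  [199,204): 5 bp
  [204,212): 8 bp
  [212,223): 11 bp
  [223,238): 15 bp
  [238,241): 3 bp

[3,5,6,6,7,7,8,8,8,8,8,9,9,9,11,11,13,14,15,16,18,20,22]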